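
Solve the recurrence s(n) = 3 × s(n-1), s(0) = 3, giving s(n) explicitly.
Recurrence: s(n) = 3 × s(n-1), initial: s(0) = 3.
Each term is 3 times the previous, so this is geometric with ratio 3. After n steps: s(n) = s(0)·3ⁿ = 3·3ⁿ.

s(n) = 3·3ⁿ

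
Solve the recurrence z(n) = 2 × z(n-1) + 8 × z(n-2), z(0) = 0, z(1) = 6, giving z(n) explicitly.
Recurrence: z(n) = 2 × z(n-1) + 8 × z(n-2), initial: z(0) = 0, z(1) = 6.
Characteristic equation: r² - 2r - 8 = 0, which factors as (r - 4)(r + 2) = 0, so r = 4, -2. General solution z(n) = A·4ⁿ + B·(-2)ⁿ. From z(0) = 0: A + B = 0. From z(1) = 6: 4A - 2B = 6. Solving gives A = 1, B = -1.

z(n) = 4ⁿ - (-2)ⁿ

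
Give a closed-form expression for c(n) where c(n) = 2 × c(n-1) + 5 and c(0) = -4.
Recurrence: c(n) = 2 × c(n-1) + 5, initial: c(0) = -4.
Try c(n) = A·2ⁿ + C. Substituting: A·2ⁿ + C = 2(A·2ⁿ⁻¹ + C) + 5 = A·2ⁿ + 2C + 5, so C = 2C + 5, giving C = -5. Then c(0) = A - 5 = -4 gives A = 1.

c(n) = 2ⁿ - 5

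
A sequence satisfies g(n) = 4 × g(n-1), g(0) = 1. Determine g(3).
Computing step by step:
g(0) = 1
g(1) = 4 × 1 = 4
g(2) = 4 × 4 = 16
g(3) = 4 × 16 = 64

64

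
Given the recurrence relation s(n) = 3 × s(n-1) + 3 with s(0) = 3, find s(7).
Computing step by step:
s(0) = 3
s(1) = 3 × 3 + 3 = 12
s(2) = 3 × 12 + 3 = 39
s(3) = 3 × 39 + 3 = 120
s(4) = 3 × 120 + 3 = 363
s(5) = 3 × 363 + 3 = 1092
s(6) = 3 × 1092 + 3 = 3279
s(7) = 3 × 3279 + 3 = 9840

9840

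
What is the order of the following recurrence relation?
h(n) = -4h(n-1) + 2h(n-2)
The order is the largest lag k for which h(n-k) appears. Here the deepest term is h(n-2), so the order is 2.

Order 2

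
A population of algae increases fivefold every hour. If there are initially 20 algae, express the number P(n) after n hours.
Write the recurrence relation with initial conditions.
Each hour multiplies the count by 5, so the count after n hours depends only on the count after n-1 hours: P(n) = 5 × P(n-1). The starting count gives P(0) = 20.
Unrolling n times gives the closed form P(n) = 20 × 5ⁿ.

P(n) = 5 × P(n-1), P(0) = 20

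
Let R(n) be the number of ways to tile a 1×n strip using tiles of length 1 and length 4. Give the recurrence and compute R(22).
Condition on the last tile: it has length 1 (leaving a 1×(n-1) strip) or length 4 (leaving a 1×(n-4) strip), so R(n) = R(n-1) + R(n-4) (order-4 linear recurrence).
For 0 ≤ i < 4 only unit tiles fit, so R(i) = 1.
Iterating the recurrence: R(4) = 2, R(5) = 3, R(6) = 4, R(7) = 5, R(8) = 7, R(9) = 10, R(10) = 14, R(11) = 19, R(12) = 26, R(13) = 36, R(14) = 50, R(15) = 69, R(16) = 95, R(17) = 131, R(18) = 181, R(19) = 250, R(20) = 345, R(21) = 476, R(22) = 657.

R(n) = R(n-1) + R(n-4), with R(i) = 1 for 0 ≤ i < 4; R(22) = 657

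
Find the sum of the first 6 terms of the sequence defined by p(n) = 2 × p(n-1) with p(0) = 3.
Computing the sequence terms: 3, 6, 12, 24, 48, 96
Adding these values together:

189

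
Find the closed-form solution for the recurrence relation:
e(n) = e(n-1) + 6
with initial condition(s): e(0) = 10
Recurrence: e(n) = e(n-1) + 6, initial: e(0) = 10.
Each step adds 6, so e(n) = e(0) + 6n = 6n + 10.

e(n) = 6n + 10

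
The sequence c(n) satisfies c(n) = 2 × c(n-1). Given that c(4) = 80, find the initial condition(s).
In general c(n) = 2ⁿ · c(0). At n = 4: c(0) = c(4) / 2^4 = 80 / 16 = 5.

c(0) = 5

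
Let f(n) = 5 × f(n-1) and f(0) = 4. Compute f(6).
Computing step by step:
f(0) = 4
f(1) = 5 × 4 = 20
f(2) = 5 × 20 = 100
f(3) = 5 × 100 = 500
f(4) = 5 × 500 = 2500
f(5) = 5 × 2500 = 12500
f(6) = 5 × 12500 = 62500

62500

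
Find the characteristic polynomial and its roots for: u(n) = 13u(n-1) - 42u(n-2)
Substitute u(n) = rⁿ and divide through by rⁿ⁻²: r² - 13r + 42 = 0
Factor: (r - 7)(r - 6) = 0, so r = 7, 6.
General solution: u(n) = A·7ⁿ + B·6ⁿ

Characteristic: r² - 13r + 42 = 0, Roots: r = 7, 6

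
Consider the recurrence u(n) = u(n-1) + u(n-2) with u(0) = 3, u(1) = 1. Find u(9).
Computing the sequence terms:
3, 1, 4, 5, 9, 14, 23, 37, 60, 97

97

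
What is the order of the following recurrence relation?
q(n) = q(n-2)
The order is the largest lag k for which q(n-k) appears. Here the deepest term is q(n-2), so the order is 2.

Order 2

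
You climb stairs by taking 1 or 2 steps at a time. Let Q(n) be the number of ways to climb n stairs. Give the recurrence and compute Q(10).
Condition on the size of the last step (1 to 2): before it there were n-1, …, n-2 stairs climbed, and these cases are disjoint, so Q(n) = Q(n-1) + Q(n-2) (Fibonacci-type sequence).
Initial conditions by direct count (compositions of i into parts ≤ 2): Q(1) = 1; Q(2) = 2.
Iterating the recurrence: Q(3) = 3, Q(4) = 5, Q(5) = 8, Q(6) = 13, Q(7) = 21, Q(8) = 34, Q(9) = 55, Q(10) = 89.

Q(n) = Q(n-1) + Q(n-2), Q(1) = 1, Q(2) = 2; Q(10) = 89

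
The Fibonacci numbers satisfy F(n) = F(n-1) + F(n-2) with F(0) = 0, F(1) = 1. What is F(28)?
Computing the sequence terms:
0, 1, 1, 2, 3, 5, 8, 13, 21, 34, 55, 89, 144, 233, 377, 610, 987, 1597, 2584, 4181, 6765, 10946, 17711, 28657, 46368, 75025, 121393, 196418, 317811

317811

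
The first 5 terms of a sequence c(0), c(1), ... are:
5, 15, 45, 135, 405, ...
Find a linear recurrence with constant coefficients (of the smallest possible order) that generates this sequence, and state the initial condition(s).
Look for the lowest-order linear relation among consecutive terms.
Observation: each term is 3× the previous.
Check at n=2: 3·15 = 45. ✓

c(n) = 3 × c(n-1), c(0) = 5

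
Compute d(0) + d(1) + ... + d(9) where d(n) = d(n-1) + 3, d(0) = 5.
Computing the sequence terms: 5, 8, 11, 14, 17, 20, 23, 26, 29, 32
Adding these values together:

185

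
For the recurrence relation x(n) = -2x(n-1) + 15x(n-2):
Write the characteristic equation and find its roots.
Substitute x(n) = rⁿ and divide through by rⁿ⁻²: r² + 2r - 15 = 0
Factor: (r - 3)(r + 5) = 0, so r = 3, -5.
General solution: x(n) = A·3ⁿ + B·(-5)ⁿ

Characteristic: r² + 2r - 15 = 0, Roots: r = 3, -5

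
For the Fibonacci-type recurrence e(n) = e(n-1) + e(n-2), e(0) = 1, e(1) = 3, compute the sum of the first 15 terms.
Computing the sequence terms: 1, 3, 4, 7, 11, 18, 29, 47, 76, 123, 199, 322, 521, 843, 1364
Adding these values together:

3568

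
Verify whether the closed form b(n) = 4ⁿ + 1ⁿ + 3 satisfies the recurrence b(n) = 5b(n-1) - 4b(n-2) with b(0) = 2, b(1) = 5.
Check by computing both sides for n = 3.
From the recurrence with b(0) = 2, b(1) = 5:
  b(0) = 2, b(1) = 5, b(2) = 17, b(3) = 65
  so the recurrence gives b(3) = 65.
From the proposed closed form b(n) = 4ⁿ + 1ⁿ + 3:
  b(3) = 68.
The recurrence gives 65 but the closed form gives 68, so the closed form does not satisfy the recurrence.

No, the closed form is incorrect.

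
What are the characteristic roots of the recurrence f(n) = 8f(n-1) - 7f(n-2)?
Substitute f(n) = rⁿ and divide through by rⁿ⁻²: r² - 8r + 7 = 0
Factor: (r - 7)(r - 1) = 0, so r = 7, 1.
General solution: f(n) = A·7ⁿ + B·1ⁿ

Characteristic: r² - 8r + 7 = 0, Roots: r = 7, 1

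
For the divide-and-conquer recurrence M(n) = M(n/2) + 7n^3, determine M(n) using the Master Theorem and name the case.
Master Theorem template: M(n) = a·M(n/b) + f(n).
Here: a=1, b=2, f(n)=7n^3
Compute log_b(a) = log_2(1) = 0.
f(n) = 7n^3 = Ω(n^(0+ε)) with ε = 3, and the regularity condition holds (a·f(n/b) = (a/b^3)·f(n) with a/b^3 = 2^-3 < 1). Case 3: M(n) = Θ(f(n)) = Θ(n^3).

Case 3: M(n) = Θ(n^3)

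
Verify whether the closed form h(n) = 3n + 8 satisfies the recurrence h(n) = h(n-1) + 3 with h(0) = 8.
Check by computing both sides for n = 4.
From the recurrence with h(0) = 8:
  h(0) = 8, h(1) = 11, h(2) = 14, h(3) = 17, h(4) = 20
  so the recurrence gives h(4) = 20.
From the proposed closed form h(n) = 3n + 8:
  h(4) = 20.
Both sides give 20 at n = 4, and the initial condition(s) match, so the closed form is consistent.

Yes, the closed form is correct.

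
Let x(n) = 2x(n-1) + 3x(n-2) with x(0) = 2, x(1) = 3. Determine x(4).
Computing the sequence terms:
2, 3, 12, 33, 102

102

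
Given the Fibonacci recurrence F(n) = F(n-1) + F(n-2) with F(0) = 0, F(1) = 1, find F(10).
Computing the sequence terms:
0, 1, 1, 2, 3, 5, 8, 13, 21, 34, 55

55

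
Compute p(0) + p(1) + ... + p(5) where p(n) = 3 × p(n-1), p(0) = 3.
Computing the sequence terms: 3, 9, 27, 81, 243, 729
Adding these values together:

1092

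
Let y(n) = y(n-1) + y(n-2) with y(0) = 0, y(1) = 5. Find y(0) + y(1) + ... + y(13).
Computing the sequence terms: 0, 5, 5, 10, 15, 25, 40, 65, 105, 170, 275, 445, 720, 1165
Adding these values together:

3045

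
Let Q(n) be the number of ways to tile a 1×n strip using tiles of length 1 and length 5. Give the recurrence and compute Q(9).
Condition on the last tile: it has length 1 (leaving a 1×(n-1) strip) or length 5 (leaving a 1×(n-5) strip), so Q(n) = Q(n-1) + Q(n-5) (order-5 linear recurrence).
For 0 ≤ i < 5 only unit tiles fit, so Q(i) = 1.
Iterating the recurrence: Q(5) = 2, Q(6) = 3, Q(7) = 4, Q(8) = 5, Q(9) = 6.

Q(n) = Q(n-1) + Q(n-5), with Q(i) = 1 for 0 ≤ i < 5; Q(9) = 6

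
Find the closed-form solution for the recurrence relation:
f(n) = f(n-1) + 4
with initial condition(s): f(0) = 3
Recurrence: f(n) = f(n-1) + 4, initial: f(0) = 3.
Each step adds 4, so f(n) = f(0) + 4n = 4n + 3.

f(n) = 4n + 3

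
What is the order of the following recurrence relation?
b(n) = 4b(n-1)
The order is the largest lag k for which b(n-k) appears. Here the deepest term is b(n-1), so the order is 1.

Order 1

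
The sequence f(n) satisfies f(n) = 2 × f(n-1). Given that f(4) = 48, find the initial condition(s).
In general f(n) = 2ⁿ · f(0). At n = 4: f(0) = f(4) / 2^4 = 48 / 16 = 3.

f(0) = 3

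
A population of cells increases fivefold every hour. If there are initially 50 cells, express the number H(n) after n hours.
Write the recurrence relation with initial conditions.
Each hour multiplies the count by 5, so the count after n hours depends only on the count after n-1 hours: H(n) = 5 × H(n-1). The starting count gives H(0) = 50.
Unrolling n times gives the closed form H(n) = 50 × 5ⁿ.

H(n) = 5 × H(n-1), H(0) = 50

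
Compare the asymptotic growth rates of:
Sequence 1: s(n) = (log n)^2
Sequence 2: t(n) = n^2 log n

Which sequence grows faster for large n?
Comparing growth rates:
Growth-rate hierarchy: log n ≺ any polynomial ≺ any exponential cⁿ (c>1) ≺ n! ≺ nⁿ.
polynomial degree 2 (with log factor) dominates polylogarithmic (log n)^2 asymptotically.

t(n) grows faster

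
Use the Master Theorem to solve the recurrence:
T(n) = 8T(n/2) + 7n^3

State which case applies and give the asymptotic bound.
Master Theorem template: T(n) = a·T(n/b) + f(n).
Here: a=8, b=2, f(n)=7n^3
Compute log_b(a) = log_2(8) = 3.
f(n) = 7n^3 = Θ(n^3). Case 2: T(n) = Θ(n^3 log n).

Case 2: T(n) = Θ(n^3 log n)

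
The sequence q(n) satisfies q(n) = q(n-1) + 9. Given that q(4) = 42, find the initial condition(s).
q(4) = q(0) + 4·9, so q(0) = 42 - 36 = 6.

q(0) = 6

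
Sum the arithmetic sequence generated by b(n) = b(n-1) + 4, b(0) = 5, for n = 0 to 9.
Computing the sequence terms: 5, 9, 13, 17, 21, 25, 29, 33, 37, 41
Adding these values together:

230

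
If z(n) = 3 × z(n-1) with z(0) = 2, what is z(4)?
Computing step by step:
z(0) = 2
z(1) = 3 × 2 = 6
z(2) = 3 × 6 = 18
z(3) = 3 × 18 = 54
z(4) = 3 × 54 = 162

162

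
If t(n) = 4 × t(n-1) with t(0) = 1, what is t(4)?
Computing step by step:
t(0) = 1
t(1) = 4 × 1 = 4
t(2) = 4 × 4 = 16
t(3) = 4 × 16 = 64
t(4) = 4 × 64 = 256

256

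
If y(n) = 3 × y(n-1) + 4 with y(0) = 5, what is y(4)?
Computing step by step:
y(0) = 5
y(1) = 3 × 5 + 4 = 19
y(2) = 3 × 19 + 4 = 61
y(3) = 3 × 61 + 4 = 187
y(4) = 3 × 187 + 4 = 565

565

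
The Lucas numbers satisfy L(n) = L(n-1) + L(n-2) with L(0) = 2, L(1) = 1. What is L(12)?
Computing the sequence terms:
2, 1, 3, 4, 7, 11, 18, 29, 47, 76, 123, 199, 322

322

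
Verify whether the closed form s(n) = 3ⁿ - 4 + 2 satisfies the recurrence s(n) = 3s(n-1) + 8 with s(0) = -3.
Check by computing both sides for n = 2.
From the recurrence with s(0) = -3:
  s(0) = -3, s(1) = -1, s(2) = 5
  so the recurrence gives s(2) = 5.
From the proposed closed form s(n) = 3ⁿ - 4 + 2:
  s(2) = 7.
The recurrence gives 5 but the closed form gives 7, so the closed form does not satisfy the recurrence.

No, the closed form is incorrect.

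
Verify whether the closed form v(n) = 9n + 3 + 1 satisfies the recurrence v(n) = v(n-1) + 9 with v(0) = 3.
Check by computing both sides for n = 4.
From the recurrence with v(0) = 3:
  v(0) = 3, v(1) = 12, v(2) = 21, v(3) = 30, v(4) = 39
  so the recurrence gives v(4) = 39.
From the proposed closed form v(n) = 9n + 3 + 1:
  v(4) = 40.
The recurrence gives 39 but the closed form gives 40, so the closed form does not satisfy the recurrence.

No, the closed form is incorrect.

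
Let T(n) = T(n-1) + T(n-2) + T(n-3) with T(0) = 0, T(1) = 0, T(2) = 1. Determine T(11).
Computing the sequence terms:
0, 0, 1, 1, 2, 4, 7, 13, 24, 44, 81, 149

149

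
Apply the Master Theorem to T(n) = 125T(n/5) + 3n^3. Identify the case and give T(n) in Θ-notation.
Master Theorem template: T(n) = a·T(n/b) + f(n).
Here: a=125, b=5, f(n)=3n^3
Compute log_b(a) = log_5(125) = 3.
f(n) = 3n^3 = Θ(n^3). Case 2: T(n) = Θ(n^3 log n).

Case 2: T(n) = Θ(n^3 log n)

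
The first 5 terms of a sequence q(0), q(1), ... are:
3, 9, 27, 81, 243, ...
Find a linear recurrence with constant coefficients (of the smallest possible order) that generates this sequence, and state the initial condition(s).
Look for the lowest-order linear relation among consecutive terms.
Observation: each term is 3× the previous.
Check at n=2: 3·9 = 27. ✓

q(n) = 3 × q(n-1), q(0) = 3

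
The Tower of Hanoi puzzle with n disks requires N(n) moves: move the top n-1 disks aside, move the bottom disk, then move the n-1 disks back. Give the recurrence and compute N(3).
Moving n disks = move the top n-1 disks aside (N(n-1) moves) + move the largest disk (1 move) + move the n-1 disks back on top (N(n-1) moves), so N(n) = 2N(n-1) + 1, with N(1) = 1 (a single disk takes one move).
First terms: 1, 3, 7, … — each is one less than a power of 2. Indeed N(n) + 1 = 2(N(n-1) + 1) with N(1) + 1 = 2, so N(n) + 1 = 2ⁿ and N(n) = 2ⁿ - 1.
Hence N(3) = 2^3 - 1 = 8 - 1 = 7.

N(n) = 2N(n-1) + 1, N(1) = 1; N(3) = 7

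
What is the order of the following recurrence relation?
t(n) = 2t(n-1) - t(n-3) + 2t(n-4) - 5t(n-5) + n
The order is the largest lag k for which t(n-k) appears. Here the deepest term is t(n-5) (the n term is non-homogeneous and does not affect the order), so the order is 5.

Order 5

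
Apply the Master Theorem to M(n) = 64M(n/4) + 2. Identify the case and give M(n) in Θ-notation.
Master Theorem template: M(n) = a·M(n/b) + f(n).
Here: a=64, b=4, f(n)=2
Compute log_b(a) = log_4(64) = 3.
f(n) = 2 = O(n^(3-ε)) with ε = 3. Case 1: M(n) = Θ(n^log_b(a)) = Θ(n^3).

Case 1: M(n) = Θ(n^3)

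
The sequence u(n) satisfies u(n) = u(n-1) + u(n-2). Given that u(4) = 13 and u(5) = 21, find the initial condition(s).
Work backwards using u(k) = u(k+2) - u(k+1):
u(3) = u(5) - u(4) = 21 - 13 = 8
u(2) = u(4) - u(3) = 13 - 8 = 5
u(1) = u(3) - u(2) = 8 - 5 = 3
u(0) = u(2) - u(1) = 5 - 3 = 2

u(0) = 2, u(1) = 3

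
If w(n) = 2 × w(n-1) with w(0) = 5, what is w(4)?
Computing step by step:
w(0) = 5
w(1) = 2 × 5 = 10
w(2) = 2 × 10 = 20
w(3) = 2 × 20 = 40
w(4) = 2 × 40 = 80

80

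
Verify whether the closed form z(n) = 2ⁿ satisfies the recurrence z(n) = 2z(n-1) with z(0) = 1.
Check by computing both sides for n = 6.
From the recurrence with z(0) = 1:
  z(0) = 1, z(1) = 2, z(2) = 4, z(3) = 8, z(4) = 16, z(5) = 32, z(6) = 64
  so the recurrence gives z(6) = 64.
From the proposed closed form z(n) = 2ⁿ:
  z(6) = 64.
Both sides give 64 at n = 6, and the initial condition(s) match, so the closed form is consistent.

Yes, the closed form is correct.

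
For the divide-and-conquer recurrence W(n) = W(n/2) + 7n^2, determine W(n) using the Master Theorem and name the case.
Master Theorem template: W(n) = a·W(n/b) + f(n).
Here: a=1, b=2, f(n)=7n^2
Compute log_b(a) = log_2(1) = 0.
f(n) = 7n^2 = Ω(n^(0+ε)) with ε = 2, and the regularity condition holds (a·f(n/b) = (a/b^2)·f(n) with a/b^2 = 2^-2 < 1). Case 3: W(n) = Θ(f(n)) = Θ(n^2).

Case 3: W(n) = Θ(n^2)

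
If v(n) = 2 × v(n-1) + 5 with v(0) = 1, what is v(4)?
Computing step by step:
v(0) = 1
v(1) = 2 × 1 + 5 = 7
v(2) = 2 × 7 + 5 = 19
v(3) = 2 × 19 + 5 = 43
v(4) = 2 × 43 + 5 = 91

91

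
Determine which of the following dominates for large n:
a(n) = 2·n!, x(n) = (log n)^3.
Comparing growth rates:
Growth-rate hierarchy: log n ≺ any polynomial ≺ any exponential cⁿ (c>1) ≺ n! ≺ nⁿ.
factorial dominates polylogarithmic (log n)^3 asymptotically.

a(n) grows faster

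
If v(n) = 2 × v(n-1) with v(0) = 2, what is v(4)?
Computing step by step:
v(0) = 2
v(1) = 2 × 2 = 4
v(2) = 2 × 4 = 8
v(3) = 2 × 8 = 16
v(4) = 2 × 16 = 32

32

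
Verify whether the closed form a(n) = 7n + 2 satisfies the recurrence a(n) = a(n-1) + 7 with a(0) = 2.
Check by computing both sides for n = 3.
From the recurrence with a(0) = 2:
  a(0) = 2, a(1) = 9, a(2) = 16, a(3) = 23
  so the recurrence gives a(3) = 23.
From the proposed closed form a(n) = 7n + 2:
  a(3) = 23.
Both sides give 23 at n = 3, and the initial condition(s) match, so the closed form is consistent.

Yes, the closed form is correct.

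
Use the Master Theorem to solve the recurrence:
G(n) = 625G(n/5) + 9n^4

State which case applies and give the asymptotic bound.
Master Theorem template: G(n) = a·G(n/b) + f(n).
Here: a=625, b=5, f(n)=9n^4
Compute log_b(a) = log_5(625) = 4.
f(n) = 9n^4 = Θ(n^4). Case 2: G(n) = Θ(n^4 log n).

Case 2: G(n) = Θ(n^4 log n)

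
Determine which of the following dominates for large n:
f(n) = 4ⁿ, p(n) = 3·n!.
Comparing growth rates:
Growth-rate hierarchy: log n ≺ any polynomial ≺ any exponential cⁿ (c>1) ≺ n! ≺ nⁿ.
factorial dominates exponential base 4 asymptotically.

p(n) grows faster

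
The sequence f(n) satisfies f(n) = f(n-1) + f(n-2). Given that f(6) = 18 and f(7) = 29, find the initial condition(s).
Work backwards using f(k) = f(k+2) - f(k+1):
f(5) = f(7) - f(6) = 29 - 18 = 11
f(4) = f(6) - f(5) = 18 - 11 = 7
f(3) = f(5) - f(4) = 11 - 7 = 4
f(2) = f(4) - f(3) = 7 - 4 = 3
f(1) = f(3) - f(2) = 4 - 3 = 1
f(0) = f(2) - f(1) = 3 - 1 = 2

f(0) = 2, f(1) = 1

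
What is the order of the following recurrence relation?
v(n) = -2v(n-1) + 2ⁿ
The order is the largest lag k for which v(n-k) appears. Here the deepest term is v(n-1) (the 2ⁿ term is non-homogeneous and does not affect the order), so the order is 1.

Order 1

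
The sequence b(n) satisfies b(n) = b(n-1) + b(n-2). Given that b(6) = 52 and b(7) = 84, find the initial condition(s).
Work backwards using b(k) = b(k+2) - b(k+1):
b(5) = b(7) - b(6) = 84 - 52 = 32
b(4) = b(6) - b(5) = 52 - 32 = 20
b(3) = b(5) - b(4) = 32 - 20 = 12
b(2) = b(4) - b(3) = 20 - 12 = 8
b(1) = b(3) - b(2) = 12 - 8 = 4
b(0) = b(2) - b(1) = 8 - 4 = 4

b(0) = 4, b(1) = 4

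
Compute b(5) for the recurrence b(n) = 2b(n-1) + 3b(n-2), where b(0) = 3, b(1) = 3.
Computing the sequence terms:
3, 3, 15, 39, 123, 363

363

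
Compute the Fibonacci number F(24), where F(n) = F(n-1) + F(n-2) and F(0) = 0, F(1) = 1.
Computing the sequence terms:
0, 1, 1, 2, 3, 5, 8, 13, 21, 34, 55, 89, 144, 233, 377, 610, 987, 1597, 2584, 4181, 6765, 10946, 17711, 28657, 46368

46368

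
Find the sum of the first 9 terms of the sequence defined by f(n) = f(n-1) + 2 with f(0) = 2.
Computing the sequence terms: 2, 4, 6, 8, 10, 12, 14, 16, 18
Adding these values together:

90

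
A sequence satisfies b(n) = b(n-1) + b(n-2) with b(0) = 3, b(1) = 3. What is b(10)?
Computing the sequence terms:
3, 3, 6, 9, 15, 24, 39, 63, 102, 165, 267

267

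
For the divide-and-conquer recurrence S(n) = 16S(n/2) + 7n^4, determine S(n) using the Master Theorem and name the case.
Master Theorem template: S(n) = a·S(n/b) + f(n).
Here: a=16, b=2, f(n)=7n^4
Compute log_b(a) = log_2(16) = 4.
f(n) = 7n^4 = Θ(n^4). Case 2: S(n) = Θ(n^4 log n).

Case 2: S(n) = Θ(n^4 log n)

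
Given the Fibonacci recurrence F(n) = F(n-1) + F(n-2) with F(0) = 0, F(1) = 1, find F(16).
Computing the sequence terms:
0, 1, 1, 2, 3, 5, 8, 13, 21, 34, 55, 89, 144, 233, 377, 610, 987

987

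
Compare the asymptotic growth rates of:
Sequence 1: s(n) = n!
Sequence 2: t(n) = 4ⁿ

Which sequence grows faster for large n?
Comparing growth rates:
Growth-rate hierarchy: log n ≺ any polynomial ≺ any exponential cⁿ (c>1) ≺ n! ≺ nⁿ.
factorial dominates exponential base 4 asymptotically.

s(n) grows faster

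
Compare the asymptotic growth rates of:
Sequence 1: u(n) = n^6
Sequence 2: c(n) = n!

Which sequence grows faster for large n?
Comparing growth rates:
Growth-rate hierarchy: log n ≺ any polynomial ≺ any exponential cⁿ (c>1) ≺ n! ≺ nⁿ.
factorial dominates polynomial degree 6 asymptotically.

c(n) grows faster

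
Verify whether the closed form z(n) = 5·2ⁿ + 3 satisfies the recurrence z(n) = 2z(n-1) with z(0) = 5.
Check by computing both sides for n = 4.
From the recurrence with z(0) = 5:
  z(0) = 5, z(1) = 10, z(2) = 20, z(3) = 40, z(4) = 80
  so the recurrence gives z(4) = 80.
From the proposed closed form z(n) = 5·2ⁿ + 3:
  z(4) = 83.
The recurrence gives 80 but the closed form gives 83, so the closed form does not satisfy the recurrence.

No, the closed form is incorrect.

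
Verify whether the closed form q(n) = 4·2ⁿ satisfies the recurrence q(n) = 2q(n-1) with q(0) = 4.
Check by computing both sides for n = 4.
From the recurrence with q(0) = 4:
  q(0) = 4, q(1) = 8, q(2) = 16, q(3) = 32, q(4) = 64
  so the recurrence gives q(4) = 64.
From the proposed closed form q(n) = 4·2ⁿ:
  q(4) = 64.
Both sides give 64 at n = 4, and the initial condition(s) match, so the closed form is consistent.

Yes, the closed form is correct.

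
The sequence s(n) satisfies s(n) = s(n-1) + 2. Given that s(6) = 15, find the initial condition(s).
s(6) = s(0) + 6·2, so s(0) = 15 - 12 = 3.

s(0) = 3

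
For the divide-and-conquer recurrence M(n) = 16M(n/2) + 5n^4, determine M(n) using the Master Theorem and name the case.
Master Theorem template: M(n) = a·M(n/b) + f(n).
Here: a=16, b=2, f(n)=5n^4
Compute log_b(a) = log_2(16) = 4.
f(n) = 5n^4 = Θ(n^4). Case 2: M(n) = Θ(n^4 log n).

Case 2: M(n) = Θ(n^4 log n)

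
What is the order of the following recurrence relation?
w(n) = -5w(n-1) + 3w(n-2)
The order is the largest lag k for which w(n-k) appears. Here the deepest term is w(n-2), so the order is 2.

Order 2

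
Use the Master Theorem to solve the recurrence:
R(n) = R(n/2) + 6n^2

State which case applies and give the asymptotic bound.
Master Theorem template: R(n) = a·R(n/b) + f(n).
Here: a=1, b=2, f(n)=6n^2
Compute log_b(a) = log_2(1) = 0.
f(n) = 6n^2 = Ω(n^(0+ε)) with ε = 2, and the regularity condition holds (a·f(n/b) = (a/b^2)·f(n) with a/b^2 = 2^-2 < 1). Case 3: R(n) = Θ(f(n)) = Θ(n^2).

Case 3: R(n) = Θ(n^2)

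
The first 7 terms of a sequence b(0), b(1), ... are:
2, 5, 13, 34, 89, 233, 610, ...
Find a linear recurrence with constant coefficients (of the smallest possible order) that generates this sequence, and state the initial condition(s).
Look for the lowest-order linear relation among consecutive terms.
Observation: b(n) - 3·b(n-1) - (-1)·b(n-2) = 0 holds for the shown terms, and no order-1 relation b(n) = α·b(n-1) + β fits.
Check at n=3: 3·13 + (-1)·5 = 34. ✓

b(n) = 3b(n-1) - b(n-2), b(0) = 2, b(1) = 5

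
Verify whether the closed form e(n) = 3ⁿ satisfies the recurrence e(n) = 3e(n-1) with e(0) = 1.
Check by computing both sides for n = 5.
From the recurrence with e(0) = 1:
  e(0) = 1, e(1) = 3, e(2) = 9, e(3) = 27, e(4) = 81, e(5) = 243
  so the recurrence gives e(5) = 243.
From the proposed closed form e(n) = 3ⁿ:
  e(5) = 243.
Both sides give 243 at n = 5, and the initial condition(s) match, so the closed form is consistent.

Yes, the closed form is correct.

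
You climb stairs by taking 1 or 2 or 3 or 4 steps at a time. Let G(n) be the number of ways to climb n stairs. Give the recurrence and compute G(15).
Condition on the size of the last step (1 to 4): before it there were n-1, …, n-4 stairs climbed, and these cases are disjoint, so G(n) = G(n-1) + G(n-2) + G(n-3) + G(n-4) (order-4 linear recurrence).
Initial conditions by direct count (compositions of i into parts ≤ 4): G(1) = 1; G(2) = 2; G(3) = 4; G(4) = 8.
Iterating the recurrence: G(5) = 15, G(6) = 29, G(7) = 56, G(8) = 108, G(9) = 208, G(10) = 401, G(11) = 773, G(12) = 1490, G(13) = 2872, G(14) = 5536, G(15) = 10671.

G(n) = G(n-1) + G(n-2) + G(n-3) + G(n-4), G(1) = 1, G(2) = 2, G(3) = 4, G(4) = 8; G(15) = 10671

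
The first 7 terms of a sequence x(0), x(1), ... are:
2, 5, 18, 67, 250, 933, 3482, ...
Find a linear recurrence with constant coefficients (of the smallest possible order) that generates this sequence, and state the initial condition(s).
Look for the lowest-order linear relation among consecutive terms.
Observation: x(n) - 4·x(n-1) - (-1)·x(n-2) = 0 holds for the shown terms, and no order-1 relation x(n) = α·x(n-1) + β fits.
Check at n=3: 4·18 + (-1)·5 = 67. ✓

x(n) = 4x(n-1) - x(n-2), x(0) = 2, x(1) = 5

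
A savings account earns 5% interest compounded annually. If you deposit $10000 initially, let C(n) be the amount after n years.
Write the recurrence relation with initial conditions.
Each year the balance grows by 5%, i.e. is multiplied by 1 + 5/100 = 1.05, so C(n) = 1.05 × C(n-1). The initial deposit gives C(0) = 10000.
Unrolling gives the closed form C(n) = 10000 × (1.05)ⁿ.

C(n) = 1.05 × C(n-1), C(0) = 10000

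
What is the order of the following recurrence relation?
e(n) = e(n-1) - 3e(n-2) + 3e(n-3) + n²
The order is the largest lag k for which e(n-k) appears. Here the deepest term is e(n-3) (the n² term is non-homogeneous and does not affect the order), so the order is 3.

Order 3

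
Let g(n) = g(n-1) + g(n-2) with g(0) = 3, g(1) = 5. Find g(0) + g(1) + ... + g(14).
Computing the sequence terms: 3, 5, 8, 13, 21, 34, 55, 89, 144, 233, 377, 610, 987, 1597, 2584
Adding these values together:

6760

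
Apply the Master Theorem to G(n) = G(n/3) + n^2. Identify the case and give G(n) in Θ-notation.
Master Theorem template: G(n) = a·G(n/b) + f(n).
Here: a=1, b=3, f(n)=n^2
Compute log_b(a) = log_3(1) = 0.
f(n) = n^2 = Ω(n^(0+ε)) with ε = 2, and the regularity condition holds (a·f(n/b) = (a/b^2)·f(n) with a/b^2 = 3^-2 < 1). Case 3: G(n) = Θ(f(n)) = Θ(n^2).

Case 3: G(n) = Θ(n^2)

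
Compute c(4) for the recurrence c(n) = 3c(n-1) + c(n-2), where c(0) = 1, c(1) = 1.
Computing the sequence terms:
1, 1, 4, 13, 43

43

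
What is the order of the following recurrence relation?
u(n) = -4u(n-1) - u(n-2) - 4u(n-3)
The order is the largest lag k for which u(n-k) appears. Here the deepest term is u(n-3), so the order is 3.

Order 3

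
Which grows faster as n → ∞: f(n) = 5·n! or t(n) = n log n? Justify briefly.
Comparing growth rates:
Growth-rate hierarchy: log n ≺ any polynomial ≺ any exponential cⁿ (c>1) ≺ n! ≺ nⁿ.
factorial dominates polynomial degree 1 (with log factor) asymptotically.

f(n) grows faster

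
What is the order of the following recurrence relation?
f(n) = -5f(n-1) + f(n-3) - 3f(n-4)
The order is the largest lag k for which f(n-k) appears. Here the deepest term is f(n-4), so the order is 4.

Order 4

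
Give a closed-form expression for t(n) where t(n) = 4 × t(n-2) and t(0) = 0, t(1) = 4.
Recurrence: t(n) = 4 × t(n-2), initial: t(0) = 0, t(1) = 4.
Characteristic equation: r² - 4 = 0, which factors as (r - 2)(r + 2) = 0, so r = 2, -2. General solution t(n) = A·2ⁿ + B·(-2)ⁿ. From t(0) = 0: A + B = 0. From t(1) = 4: 2A - 2B = 4. Solving gives A = 1, B = -1.

t(n) = 2ⁿ - (-2)ⁿ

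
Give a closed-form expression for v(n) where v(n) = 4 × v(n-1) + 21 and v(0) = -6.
Recurrence: v(n) = 4 × v(n-1) + 21, initial: v(0) = -6.
Try v(n) = A·4ⁿ + C. Substituting: A·4ⁿ + C = 4(A·4ⁿ⁻¹ + C) + 21 = A·4ⁿ + 4C + 21, so C = 4C + 21, giving C = -7. Then v(0) = A - 7 = -6 gives A = 1.

v(n) = 4ⁿ - 7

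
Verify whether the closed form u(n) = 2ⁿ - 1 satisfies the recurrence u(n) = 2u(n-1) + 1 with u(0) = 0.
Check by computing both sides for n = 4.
From the recurrence with u(0) = 0:
  u(0) = 0, u(1) = 1, u(2) = 3, u(3) = 7, u(4) = 15
  so the recurrence gives u(4) = 15.
From the proposed closed form u(n) = 2ⁿ - 1:
  u(4) = 15.
Both sides give 15 at n = 4, and the initial condition(s) match, so the closed form is consistent.

Yes, the closed form is correct.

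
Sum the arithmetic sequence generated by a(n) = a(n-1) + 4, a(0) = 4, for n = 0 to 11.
Computing the sequence terms: 4, 8, 12, 16, 20, 24, 28, 32, 36, 40, 44, 48
Adding these values together:

312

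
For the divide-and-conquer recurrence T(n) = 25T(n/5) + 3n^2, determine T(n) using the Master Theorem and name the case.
Master Theorem template: T(n) = a·T(n/b) + f(n).
Here: a=25, b=5, f(n)=3n^2
Compute log_b(a) = log_5(25) = 2.
f(n) = 3n^2 = Θ(n^2). Case 2: T(n) = Θ(n^2 log n).

Case 2: T(n) = Θ(n^2 log n)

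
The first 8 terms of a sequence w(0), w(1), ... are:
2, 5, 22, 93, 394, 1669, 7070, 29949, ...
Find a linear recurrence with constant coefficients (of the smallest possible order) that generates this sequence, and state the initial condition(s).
Look for the lowest-order linear relation among consecutive terms.
Observation: w(n) - 4·w(n-1) - (1)·w(n-2) = 0 holds for the shown terms, and no order-1 relation w(n) = α·w(n-1) + β fits.
Check at n=3: 4·22 + (1)·5 = 93. ✓

w(n) = 4w(n-1) + w(n-2), w(0) = 2, w(1) = 5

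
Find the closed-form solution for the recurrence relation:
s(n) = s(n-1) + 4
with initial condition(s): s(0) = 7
Recurrence: s(n) = s(n-1) + 4, initial: s(0) = 7.
Each step adds 4, so s(n) = s(0) + 4n = 4n + 7.

s(n) = 4n + 7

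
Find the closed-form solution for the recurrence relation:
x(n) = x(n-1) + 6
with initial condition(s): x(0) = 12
Recurrence: x(n) = x(n-1) + 6, initial: x(0) = 12.
Each step adds 6, so x(n) = x(0) + 6n = 6n + 12.

x(n) = 6n + 12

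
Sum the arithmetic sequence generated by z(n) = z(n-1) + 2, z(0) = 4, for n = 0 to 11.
Computing the sequence terms: 4, 6, 8, 10, 12, 14, 16, 18, 20, 22, 24, 26
Adding these values together:

180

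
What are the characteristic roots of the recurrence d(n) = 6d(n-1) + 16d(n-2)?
Substitute d(n) = rⁿ and divide through by rⁿ⁻²: r² - 6r - 16 = 0
Factor: (r + 2)(r - 8) = 0, so r = -2, 8.
General solution: d(n) = A·(-2)ⁿ + B·8ⁿ

Characteristic: r² - 6r - 16 = 0, Roots: r = -2, 8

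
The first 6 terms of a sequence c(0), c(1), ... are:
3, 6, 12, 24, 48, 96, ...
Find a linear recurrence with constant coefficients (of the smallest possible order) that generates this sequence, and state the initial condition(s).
Look for the lowest-order linear relation among consecutive terms.
Observation: each term is 2× the previous.
Check at n=2: 2·6 = 12. ✓

c(n) = 2 × c(n-1), c(0) = 3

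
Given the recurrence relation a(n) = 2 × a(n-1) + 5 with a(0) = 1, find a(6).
Computing step by step:
a(0) = 1
a(1) = 2 × 1 + 5 = 7
a(2) = 2 × 7 + 5 = 19
a(3) = 2 × 19 + 5 = 43
a(4) = 2 × 43 + 5 = 91
a(5) = 2 × 91 + 5 = 187
a(6) = 2 × 187 + 5 = 379

379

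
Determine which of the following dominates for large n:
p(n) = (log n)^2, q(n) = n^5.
Comparing growth rates:
Growth-rate hierarchy: log n ≺ any polynomial ≺ any exponential cⁿ (c>1) ≺ n! ≺ nⁿ.
polynomial degree 5 dominates polylogarithmic (log n)^2 asymptotically.

q(n) grows faster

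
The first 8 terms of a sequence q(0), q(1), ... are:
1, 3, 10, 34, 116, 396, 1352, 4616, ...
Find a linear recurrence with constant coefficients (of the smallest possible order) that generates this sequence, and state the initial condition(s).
Look for the lowest-order linear relation among consecutive terms.
Observation: q(n) - 4·q(n-1) - (-2)·q(n-2) = 0 holds for the shown terms, and no order-1 relation q(n) = α·q(n-1) + β fits.
Check at n=3: 4·10 + (-2)·3 = 34. ✓

q(n) = 4q(n-1) - 2q(n-2), q(0) = 1, q(1) = 3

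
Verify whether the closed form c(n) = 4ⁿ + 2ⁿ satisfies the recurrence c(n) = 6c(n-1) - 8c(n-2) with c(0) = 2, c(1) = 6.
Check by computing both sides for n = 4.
From the recurrence with c(0) = 2, c(1) = 6:
  c(0) = 2, c(1) = 6, c(2) = 20, c(3) = 72, c(4) = 272
  so the recurrence gives c(4) = 272.
From the proposed closed form c(n) = 4ⁿ + 2ⁿ:
  c(4) = 272.
Both sides give 272 at n = 4, and the initial condition(s) match, so the closed form is consistent.

Yes, the closed form is correct.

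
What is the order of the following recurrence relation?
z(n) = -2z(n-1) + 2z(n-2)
The order is the largest lag k for which z(n-k) appears. Here the deepest term is z(n-2), so the order is 2.

Order 2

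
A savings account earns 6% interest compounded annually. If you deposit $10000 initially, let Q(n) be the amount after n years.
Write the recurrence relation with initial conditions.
Each year the balance grows by 6%, i.e. is multiplied by 1 + 6/100 = 1.06, so Q(n) = 1.06 × Q(n-1). The initial deposit gives Q(0) = 10000.
Unrolling gives the closed form Q(n) = 10000 × (1.06)ⁿ.

Q(n) = 1.06 × Q(n-1), Q(0) = 10000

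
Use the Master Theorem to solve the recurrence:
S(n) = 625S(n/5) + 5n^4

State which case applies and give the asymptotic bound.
Master Theorem template: S(n) = a·S(n/b) + f(n).
Here: a=625, b=5, f(n)=5n^4
Compute log_b(a) = log_5(625) = 4.
f(n) = 5n^4 = Θ(n^4). Case 2: S(n) = Θ(n^4 log n).

Case 2: S(n) = Θ(n^4 log n)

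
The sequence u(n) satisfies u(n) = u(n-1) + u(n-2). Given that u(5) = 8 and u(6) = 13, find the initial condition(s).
Work backwards using u(k) = u(k+2) - u(k+1):
u(4) = u(6) - u(5) = 13 - 8 = 5
u(3) = u(5) - u(4) = 8 - 5 = 3
u(2) = u(4) - u(3) = 5 - 3 = 2
u(1) = u(3) - u(2) = 3 - 2 = 1
u(0) = u(2) - u(1) = 2 - 1 = 1

u(0) = 1, u(1) = 1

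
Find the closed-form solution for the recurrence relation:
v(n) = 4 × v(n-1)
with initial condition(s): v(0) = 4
Recurrence: v(n) = 4 × v(n-1), initial: v(0) = 4.
Each term is 4 times the previous, so this is geometric with ratio 4. After n steps: v(n) = v(0)·4ⁿ = 4·4ⁿ.

v(n) = 4·4ⁿ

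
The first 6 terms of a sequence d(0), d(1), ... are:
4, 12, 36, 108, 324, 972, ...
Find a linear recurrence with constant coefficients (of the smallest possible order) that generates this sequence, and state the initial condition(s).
Look for the lowest-order linear relation among consecutive terms.
Observation: each term is 3× the previous.
Check at n=2: 3·12 = 36. ✓

d(n) = 3 × d(n-1), d(0) = 4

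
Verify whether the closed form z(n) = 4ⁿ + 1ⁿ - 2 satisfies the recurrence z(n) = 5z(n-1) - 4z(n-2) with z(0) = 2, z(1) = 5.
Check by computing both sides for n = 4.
From the recurrence with z(0) = 2, z(1) = 5:
  z(0) = 2, z(1) = 5, z(2) = 17, z(3) = 65, z(4) = 257
  so the recurrence gives z(4) = 257.
From the proposed closed form z(n) = 4ⁿ + 1ⁿ - 2:
  z(4) = 255.
The recurrence gives 257 but the closed form gives 255, so the closed form does not satisfy the recurrence.

No, the closed form is incorrect.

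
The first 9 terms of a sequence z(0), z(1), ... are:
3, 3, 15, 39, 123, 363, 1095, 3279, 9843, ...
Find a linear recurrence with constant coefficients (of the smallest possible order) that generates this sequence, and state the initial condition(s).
Look for the lowest-order linear relation among consecutive terms.
Observation: z(n) - 2·z(n-1) - (3)·z(n-2) = 0 holds for the shown terms, and no order-1 relation z(n) = α·z(n-1) + β fits.
Check at n=3: 2·15 + (3)·3 = 39. ✓

z(n) = 2z(n-1) + 3z(n-2), z(0) = 3, z(1) = 3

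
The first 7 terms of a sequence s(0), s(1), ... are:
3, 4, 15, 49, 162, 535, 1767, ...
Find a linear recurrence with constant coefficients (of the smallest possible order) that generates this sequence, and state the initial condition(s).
Look for the lowest-order linear relation among consecutive terms.
Observation: s(n) - 3·s(n-1) - (1)·s(n-2) = 0 holds for the shown terms, and no order-1 relation s(n) = α·s(n-1) + β fits.
Check at n=3: 3·15 + (1)·4 = 49. ✓

s(n) = 3s(n-1) + s(n-2), s(0) = 3, s(1) = 4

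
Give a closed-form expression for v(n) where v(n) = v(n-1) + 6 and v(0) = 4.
Recurrence: v(n) = v(n-1) + 6, initial: v(0) = 4.
Each step adds 6, so v(n) = v(0) + 6n = 6n + 4.

v(n) = 6n + 4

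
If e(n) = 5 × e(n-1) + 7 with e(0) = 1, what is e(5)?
Computing step by step:
e(0) = 1
e(1) = 5 × 1 + 7 = 12
e(2) = 5 × 12 + 7 = 67
e(3) = 5 × 67 + 7 = 342
e(4) = 5 × 342 + 7 = 1717
e(5) = 5 × 1717 + 7 = 8592

8592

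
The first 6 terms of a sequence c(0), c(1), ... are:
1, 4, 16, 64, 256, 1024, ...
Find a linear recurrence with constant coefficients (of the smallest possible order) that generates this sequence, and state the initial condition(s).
Look for the lowest-order linear relation among consecutive terms.
Observation: each term is 4× the previous.
Check at n=2: 4·4 = 16. ✓

c(n) = 4 × c(n-1), c(0) = 1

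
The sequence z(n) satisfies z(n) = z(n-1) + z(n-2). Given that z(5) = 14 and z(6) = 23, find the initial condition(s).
Work backwards using z(k) = z(k+2) - z(k+1):
z(4) = z(6) - z(5) = 23 - 14 = 9
z(3) = z(5) - z(4) = 14 - 9 = 5
z(2) = z(4) - z(3) = 9 - 5 = 4
z(1) = z(3) - z(2) = 5 - 4 = 1
z(0) = z(2) - z(1) = 4 - 1 = 3

z(0) = 3, z(1) = 1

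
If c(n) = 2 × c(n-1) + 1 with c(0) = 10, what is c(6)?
Computing step by step:
c(0) = 10
c(1) = 2 × 10 + 1 = 21
c(2) = 2 × 21 + 1 = 43
c(3) = 2 × 43 + 1 = 87
c(4) = 2 × 87 + 1 = 175
c(5) = 2 × 175 + 1 = 351
c(6) = 2 × 351 + 1 = 703

703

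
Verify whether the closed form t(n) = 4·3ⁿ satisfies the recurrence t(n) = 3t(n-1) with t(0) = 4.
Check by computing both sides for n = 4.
From the recurrence with t(0) = 4:
  t(0) = 4, t(1) = 12, t(2) = 36, t(3) = 108, t(4) = 324
  so the recurrence gives t(4) = 324.
From the proposed closed form t(n) = 4·3ⁿ:
  t(4) = 324.
Both sides give 324 at n = 4, and the initial condition(s) match, so the closed form is consistent.

Yes, the closed form is correct.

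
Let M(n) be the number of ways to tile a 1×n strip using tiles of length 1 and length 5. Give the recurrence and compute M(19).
Condition on the last tile: it has length 1 (leaving a 1×(n-1) strip) or length 5 (leaving a 1×(n-5) strip), so M(n) = M(n-1) + M(n-5) (order-5 linear recurrence).
For 0 ≤ i < 5 only unit tiles fit, so M(i) = 1.
Iterating the recurrence: M(5) = 2, M(6) = 3, M(7) = 4, M(8) = 5, M(9) = 6, M(10) = 8, M(11) = 11, M(12) = 15, M(13) = 20, M(14) = 26, M(15) = 34, M(16) = 45, M(17) = 60, M(18) = 80, M(19) = 106.

M(n) = M(n-1) + M(n-5), with M(i) = 1 for 0 ≤ i < 5; M(19) = 106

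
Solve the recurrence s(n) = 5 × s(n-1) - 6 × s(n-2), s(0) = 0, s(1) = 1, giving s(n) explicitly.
Recurrence: s(n) = 5 × s(n-1) - 6 × s(n-2), initial: s(0) = 0, s(1) = 1.
Characteristic equation: r² - 5r + 6 = 0, which factors as (r - 3)(r - 2) = 0, so r = 3, 2. General solution s(n) = A·3ⁿ + B·2ⁿ. From s(0) = 0: A + B = 0. From s(1) = 1: 3A + 2B = 1. Solving gives A = 1, B = -1.

s(n) = 3ⁿ - 2ⁿ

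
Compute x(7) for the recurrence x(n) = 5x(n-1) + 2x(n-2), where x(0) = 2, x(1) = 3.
Computing the sequence terms:
2, 3, 19, 101, 543, 2917, 15671, 84189

84189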